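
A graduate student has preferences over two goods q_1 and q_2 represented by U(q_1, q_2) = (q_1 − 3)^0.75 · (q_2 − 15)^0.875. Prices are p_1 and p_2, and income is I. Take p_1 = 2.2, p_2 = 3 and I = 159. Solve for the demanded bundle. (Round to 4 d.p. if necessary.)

This is Cobb-Douglas in (q_1−3, q_2−15): tangency gives 0.75·p_2·(q_2−15) = 0.875·p_1·(q_1−3).
Substituting into the budget: q_1* = 3 + 6/13·(I − 3·p_1 − 15·p_2)/p_1, and q_2* = 15 + 7/13·(…)/p_2.
Discretionary income = 159 − 3·2.2 − 15·3 = 107.4; q_1* = 3 + 6/13·107.4/2.2 = 25.5315; q_2* = 15 + 7/13·107.4/3 = 34.2769.

q_1* = 25.5315, q_2* = 34.2769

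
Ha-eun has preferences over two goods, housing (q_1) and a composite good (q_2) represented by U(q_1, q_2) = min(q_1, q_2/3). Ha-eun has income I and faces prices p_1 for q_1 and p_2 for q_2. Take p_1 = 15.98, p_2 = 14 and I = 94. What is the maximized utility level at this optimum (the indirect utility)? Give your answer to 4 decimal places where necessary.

Leontief preferences: the optimum is at the kink where q_1/1 = q_2/3, i.e. q_2 = 3·q_1.
Budget: p_1·q_1 + p_2·3·q_1 = I, so (p_1 + 3·p_2)·q_1 = I.
Demand: q_1*(p_1,p_2,I) = I/(p_1 + 3·p_2), q_2* = 3·I/(p_1 + 3·p_2).
Here 15.98 + 3·14 = 57.98, giving q_1* = 1.6212 and q_2* = 4.8637.
Utility at the optimum: U(1.6212, 4.8637) = 1.6212.

V = 1.6212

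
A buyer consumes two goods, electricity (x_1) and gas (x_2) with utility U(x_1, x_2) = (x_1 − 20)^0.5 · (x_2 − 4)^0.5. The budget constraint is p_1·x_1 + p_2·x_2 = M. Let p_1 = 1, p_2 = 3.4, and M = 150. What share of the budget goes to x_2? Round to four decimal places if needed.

share on x_2 = 0.4787

After buying the subsistence bundle (20, 4), a share 0.5 of the remaining income goes to x_1: x_1* = 20 + 0.5·(M − 20p_1 − 4p_2)/p_1.
Discretionary income = 150 − 20·1 − 4·3.4 = 116.4; x_1* = 20 + 0.5·116.4/1 = 78.2; x_2* = 4 + 0.5·116.4/3.4 = 21.1176.
Expenditure on x_2: 3.4·21.1176 = 71.8; share = 0.4787.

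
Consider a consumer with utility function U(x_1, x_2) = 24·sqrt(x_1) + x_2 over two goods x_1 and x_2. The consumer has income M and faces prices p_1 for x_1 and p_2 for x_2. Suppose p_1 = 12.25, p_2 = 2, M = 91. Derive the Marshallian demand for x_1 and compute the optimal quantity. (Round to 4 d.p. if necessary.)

x_1* = 3.8384

Set MRS = p_1/p_2: 12·x_1^(−1/2) = p_1/p_2.
Thus x_1* = (12·p_2/p_1)² — independent of M — with the rest of income spent on x_2.
Plugging in: x_1* = (12·2/12.25)² = 3.8384.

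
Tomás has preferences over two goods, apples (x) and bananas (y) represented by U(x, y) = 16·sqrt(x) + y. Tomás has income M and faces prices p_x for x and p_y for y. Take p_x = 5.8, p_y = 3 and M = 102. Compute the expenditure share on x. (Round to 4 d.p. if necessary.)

MU_x = 8/√x, MU_y = 1. Tangency: 8/√x = p_x/p_y.
Thus x* = (8·p_y/p_x)² — independent of M — with the rest of income spent on y.
Plugging in: x* = (8·3/5.8)² = 17.1225, y* = 0.8966.
Expenditure on x: 5.8·17.1225 = 99.3103; share = 0.9736.

share on x = 0.9736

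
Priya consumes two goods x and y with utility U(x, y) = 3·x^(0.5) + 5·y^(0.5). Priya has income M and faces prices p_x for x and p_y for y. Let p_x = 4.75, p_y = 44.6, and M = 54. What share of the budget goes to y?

MU_x ∝ 3·x^(-0.5), MU_y ∝ 5·y^(-0.5), so MRS = (3/5)·(y/x)^(0.5) = p_x/p_y.
Solve for the ratio: y/x = [(5/3)·p_x/p_y]^(2).
With the ratio pinned down, the budget gives x* = M/(p_x + p_y·(y/x)) and y* = (y/x)·x*.
Numerically y/x = 0.031508, so x* = 54/(4.75 + 44.6·0.031508) = 8.773 and y* = 0.031508·8.773 = 0.2764.
Expenditure on y: 44.6·0.2764 = 12.3282; share = 0.2283.

share on y = 0.2283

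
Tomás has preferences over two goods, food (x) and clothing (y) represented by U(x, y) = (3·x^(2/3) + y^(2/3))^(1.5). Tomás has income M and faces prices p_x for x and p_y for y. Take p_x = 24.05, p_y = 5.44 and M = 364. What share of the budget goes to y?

MRS = MU_x/MU_y = 3·(y/x)^(1/3). Set equal to p_x/p_y.
Hence y/x = ((1/3)·p_x/p_y)^(1/(1/3)), i.e. raised to the 3 power.
Substitute y = (y/x)·x into the budget: x* = M/(p_x + p_y·(y/x)).
Numerically y/x = 3.200256, so x* = 364/(24.05 + 5.44·3.200256) = 8.7797 and y* = 3.200256·8.7797 = 28.0972.
Expenditure on y: 5.44·28.0972 = 152.8488; share = 0.4199.

share on y = 0.4199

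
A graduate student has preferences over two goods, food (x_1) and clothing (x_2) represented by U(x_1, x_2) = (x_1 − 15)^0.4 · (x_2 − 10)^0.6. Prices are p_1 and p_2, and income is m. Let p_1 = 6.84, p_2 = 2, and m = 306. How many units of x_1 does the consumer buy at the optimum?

x_1* = 25.7251

Let x_1' = x_1−15, x_2' = x_2−10. MRS = (2/3)·x_2'/x_1' = p_1/p_2.
After buying the subsistence bundle (15, 10), a share 0.4 of the remaining income goes to x_1: x_1* = 15 + 0.4·(m − 15p_1 − 10p_2)/p_1.
Discretionary income = 306 − 15·6.84 − 10·2 = 183.4; x_1* = 15 + 0.4·183.4/6.84 = 25.7251.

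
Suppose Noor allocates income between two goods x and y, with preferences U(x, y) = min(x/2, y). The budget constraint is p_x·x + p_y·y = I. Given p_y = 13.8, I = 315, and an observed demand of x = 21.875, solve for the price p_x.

p_x = 7.5

Leontief preferences: the optimum is at the kink where x/2 = y/1, i.e. y = (1/2)·x.
Budget: p_x·x + p_y·(1/2)·x = I, so (2·p_x + p_y)·x = 2·I.
Demand: x*(p_x,p_y,I) = 2·I/(2·p_x + p_y), y* = I/(2·p_x + p_y).
Set x* = 21.875 in the demand function and solve for p_x: p_x = 7.5.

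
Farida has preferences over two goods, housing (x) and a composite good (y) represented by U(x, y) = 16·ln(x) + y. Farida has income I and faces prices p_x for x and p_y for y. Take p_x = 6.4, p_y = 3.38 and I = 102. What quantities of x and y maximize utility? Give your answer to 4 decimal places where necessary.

x* = 8.45, y* = 14.1775

MU_x = 16/x, MU_y = 1. Tangency: 16/x = p_x/p_y.
So x*(p_x,p_y) = 16·p_y/p_x, independent of income; and y* = (I − 16·p_y)/p_y.
At the given prices: x* = 16·3.38/6.4 = 8.45, and y* = 14.1775.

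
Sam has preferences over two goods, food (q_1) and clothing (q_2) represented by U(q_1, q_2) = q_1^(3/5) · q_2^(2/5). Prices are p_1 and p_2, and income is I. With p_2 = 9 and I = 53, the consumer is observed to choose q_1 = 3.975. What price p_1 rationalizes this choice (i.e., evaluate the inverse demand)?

p_1 = 8

The MRS is (3/2)·q_2/q_1. Set MRS = p_1/p_2.
So 0.6·p_2·q_2 = 0.4·p_1·q_1; combined with the budget, a share 0.6 of income goes to q_1.
Demand: q_1*(p_1,p_2,I) = 0.6·I/p_1 and q_2* = 0.4·I/p_2.
Set q_1* = 3.975 in the demand function and solve for p_1: p_1 = 8.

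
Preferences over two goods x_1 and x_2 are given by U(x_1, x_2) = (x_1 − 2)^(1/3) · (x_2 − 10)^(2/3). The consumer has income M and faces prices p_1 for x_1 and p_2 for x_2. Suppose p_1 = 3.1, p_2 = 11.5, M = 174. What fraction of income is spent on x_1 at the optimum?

This is Cobb-Douglas in (x_1−2, x_2−10): tangency gives 1/3·p_2·(x_2−10) = 2/3·p_1·(x_1−2).
Substituting into the budget: x_1* = 2 + 1/3·(M − 2·p_1 − 10·p_2)/p_1, and x_2* = 10 + 2/3·(…)/p_2.
Discretionary income = 174 − 2·3.1 − 10·11.5 = 52.8; x_1* = 2 + 1/3·52.8/3.1 = 7.6774; x_2* = 10 + 2/3·52.8/11.5 = 13.0609.
Expenditure on x_1: 3.1·7.6774 = 23.8; share = 0.1368.

share on x_1 = 0.1368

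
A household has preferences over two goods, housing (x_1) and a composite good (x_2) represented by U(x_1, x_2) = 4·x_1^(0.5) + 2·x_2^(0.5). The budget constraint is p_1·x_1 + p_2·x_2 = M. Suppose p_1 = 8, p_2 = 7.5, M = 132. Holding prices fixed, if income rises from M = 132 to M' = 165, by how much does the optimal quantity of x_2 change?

Δx_2* = 0.9263

MRS = MU_x_1/MU_x_2 = 2·(x_2/x_1)^(0.5). Set equal to p_1/p_2.
Hence x_2/x_1 = ((1/2)·p_1/p_2)^(1/(0.5)), i.e. raised to the 2 power.
With the ratio pinned down, the budget gives x_1* = M/(p_1 + p_2·(x_2/x_1)) and x_2* = (x_2/x_1)·x_1*.
Numerically x_2/x_1 = 0.284444, so x_1* = 132/(8 + 7.5·0.284444) = 13.0263 and x_2* = 0.284444·13.0263 = 3.7053.
At M' = 165: x_2* = 4.6316. Change: 4.6316 − 3.7053 = 0.9263.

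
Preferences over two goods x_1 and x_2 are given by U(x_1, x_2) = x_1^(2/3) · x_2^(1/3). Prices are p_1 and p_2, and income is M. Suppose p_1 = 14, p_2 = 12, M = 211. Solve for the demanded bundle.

x_1* = 10.0476, x_2* = 5.8611

MU_x_1/MU_x_2 = (2/3·x_2)/(1/3·x_1); tangency sets this equal to p_1/p_2.
So 2/3·p_2·x_2 = 1/3·p_1·x_1; combined with the budget, a share 2/3 of income goes to x_1.
Demand: x_1*(p_1,p_2,M) = 2/3·M/p_1 and x_2* = 1/3·M/p_2.
At p_1=14, p_2=12, M=211: x_1* = 2/3·211/14 = 10.0476, x_2* = 5.8611.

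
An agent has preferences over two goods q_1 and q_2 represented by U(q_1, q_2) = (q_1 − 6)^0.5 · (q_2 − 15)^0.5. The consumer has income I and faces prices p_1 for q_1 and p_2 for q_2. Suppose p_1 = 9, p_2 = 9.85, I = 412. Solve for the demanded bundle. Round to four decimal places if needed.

q_1* = 17.6806, q_2* = 25.6726

Substituting into the budget: q_1* = 6 + 0.5·(I − 6·p_1 − 15·p_2)/p_1, and q_2* = 15 + 0.5·(…)/p_2.
Discretionary income = 412 − 6·9 − 15·9.85 = 210.25; q_1* = 6 + 0.5·210.25/9 = 17.6806; q_2* = 15 + 0.5·210.25/9.85 = 25.6726.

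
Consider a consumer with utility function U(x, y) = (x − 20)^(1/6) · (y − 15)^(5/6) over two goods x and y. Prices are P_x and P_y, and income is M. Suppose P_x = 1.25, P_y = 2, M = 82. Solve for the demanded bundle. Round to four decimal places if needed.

Substituting into the budget: x* = 20 + 1/6·(M − 20·P_x − 15·P_y)/P_x, and y* = 15 + 5/6·(…)/P_y.
Discretionary income = 82 − 20·1.25 − 15·2 = 27; x* = 20 + 1/6·27/1.25 = 23.6; y* = 15 + 5/6·27/2 = 26.25.

x* = 23.6, y* = 26.25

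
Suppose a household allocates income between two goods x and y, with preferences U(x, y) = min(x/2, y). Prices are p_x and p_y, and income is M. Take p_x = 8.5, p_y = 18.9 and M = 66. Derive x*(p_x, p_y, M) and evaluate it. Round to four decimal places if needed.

x* = 3.6769

With perfect complements, no substitution: consume in ratio x:y = 2:1.
Budget: p_x·x + p_y·(1/2)·x = M, so (2·p_x + p_y)·x = 2·M.
Demand: x*(p_x,p_y,M) = 2·M/(2·p_x + p_y), y* = M/(2·p_x + p_y).
Here 2·8.5 + 18.9 = 35.9, giving x* = 3.6769.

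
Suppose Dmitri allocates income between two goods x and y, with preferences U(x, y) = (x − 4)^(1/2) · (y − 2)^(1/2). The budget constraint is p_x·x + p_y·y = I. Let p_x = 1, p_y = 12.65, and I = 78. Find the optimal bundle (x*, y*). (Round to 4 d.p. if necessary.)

Substituting into the budget: x* = 4 + 0.5·(I − 4·p_x − 2·p_y)/p_x, and y* = 2 + 0.5·(…)/p_y.
Discretionary income = 78 − 4·1 − 2·12.65 = 48.7; x* = 4 + 0.5·48.7/1 = 28.35; y* = 2 + 0.5·48.7/12.65 = 3.9249.

x* = 28.35, y* = 3.9249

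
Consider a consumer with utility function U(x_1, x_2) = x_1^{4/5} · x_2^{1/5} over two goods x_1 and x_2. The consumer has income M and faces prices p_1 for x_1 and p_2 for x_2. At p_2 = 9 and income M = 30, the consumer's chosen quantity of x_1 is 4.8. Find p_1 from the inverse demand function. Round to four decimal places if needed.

Tangency: MRS = 4·x_2/x_1 = p_1/p_2.
Rearranging, p_2·x_2 = (1/4)·p_1·x_1. Substituting into the budget gives p_1·x_1·(1 + (1/4)) = M.
Demand: x_1*(p_1,p_2,M) = 0.8·M/p_1 and x_2* = 0.2·M/p_2.
Set x_1* = 4.8 in the demand function and solve for p_1: p_1 = 5.

p_1 = 5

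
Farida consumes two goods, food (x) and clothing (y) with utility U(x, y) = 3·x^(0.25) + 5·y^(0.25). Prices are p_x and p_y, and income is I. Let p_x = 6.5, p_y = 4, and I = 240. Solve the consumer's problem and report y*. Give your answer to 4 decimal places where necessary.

MRS = MU_x/MU_y = (3/5)·(y/x)^(0.75). Set equal to p_x/p_y.
Solve for the ratio: y/x = [(5/3)·p_x/p_y]^(4/3).
With the ratio pinned down, the budget gives x* = I/(p_x + p_y·(y/x)) and y* = (y/x)·x*.
Numerically y/x = 3.775167, so x* = 240/(6.5 + 4·3.775167) = 11.1108 and y* = 3.775167·11.1108 = 41.945.

y* = 41.945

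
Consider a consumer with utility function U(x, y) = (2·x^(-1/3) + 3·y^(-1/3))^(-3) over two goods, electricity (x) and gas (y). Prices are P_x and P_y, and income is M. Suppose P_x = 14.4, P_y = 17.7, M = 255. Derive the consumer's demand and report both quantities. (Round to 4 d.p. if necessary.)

MU_x ∝ 2·x^(-4/3), MU_y ∝ 3·y^(-4/3), so MRS = (2/3)·(y/x)^(4/3) = P_x/P_y.
Solve for the ratio: y/x = [(3/2)·P_x/P_y]^(0.75).
With the ratio pinned down, the budget gives x* = M/(P_x + P_y·(y/x)) and y* = (y/x)·x*.
Numerically y/x = 1.161075, so x* = 255/(14.4 + 17.7·1.161075) = 7.2959 and y* = 1.161075·7.2959 = 8.4711.

x* = 7.2959, y* = 8.4711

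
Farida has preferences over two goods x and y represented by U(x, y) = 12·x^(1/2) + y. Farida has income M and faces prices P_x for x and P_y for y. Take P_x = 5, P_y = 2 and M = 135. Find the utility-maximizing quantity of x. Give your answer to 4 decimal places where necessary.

x* = 5.76

Set MRS = P_x/P_y: 6·x^(−1/2) = P_x/P_y.
Thus x* = (6·P_y/P_x)² — independent of M — with the rest of income spent on y.
Plugging in: x* = (6·2/5)² = 5.76.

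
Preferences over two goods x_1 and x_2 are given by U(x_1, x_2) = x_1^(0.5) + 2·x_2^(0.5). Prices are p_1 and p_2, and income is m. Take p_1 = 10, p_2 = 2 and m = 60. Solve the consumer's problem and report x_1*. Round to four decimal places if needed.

MU_x_1 ∝ x_1^(-0.5), MU_x_2 ∝ 2·x_2^(-0.5), so MRS = (1/2)·(x_2/x_1)^(0.5) = p_1/p_2.
Solve for the ratio: x_2/x_1 = [2·p_1/p_2]^(2).
Substitute x_2 = (x_2/x_1)·x_1 into the budget: x_1* = m/(p_1 + p_2·(x_2/x_1)).
Numerically x_2/x_1 = 100, so x_1* = 60/(10 + 2·100) = 0.2857.

x_1* = 0.2857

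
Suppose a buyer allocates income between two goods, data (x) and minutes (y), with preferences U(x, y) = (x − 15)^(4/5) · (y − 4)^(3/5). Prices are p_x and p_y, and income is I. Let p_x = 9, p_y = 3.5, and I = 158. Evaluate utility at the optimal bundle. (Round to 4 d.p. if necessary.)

This is Cobb-Douglas in (x−15, y−4): tangency gives 0.8·p_y·(y−4) = 0.6·p_x·(x−15).
Substituting into the budget: x* = 15 + 4/7·(I − 15·p_x − 4·p_y)/p_x, and y* = 4 + 3/7·(…)/p_y.
Discretionary income = 158 − 15·9 − 4·3.5 = 9; x* = 15 + 4/7·9/9 = 15.5714; y* = 4 + 3/7·9/3.5 = 5.102.
Utility at the optimum: U(15.5714, 5.102) = 0.6775.

V = 0.6775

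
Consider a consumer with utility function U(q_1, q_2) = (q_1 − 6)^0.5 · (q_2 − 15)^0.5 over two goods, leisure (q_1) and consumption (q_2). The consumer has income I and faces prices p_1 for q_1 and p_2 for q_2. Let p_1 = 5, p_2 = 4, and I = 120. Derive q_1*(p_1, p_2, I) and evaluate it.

Let q_1' = q_1−6, q_2' = q_2−15. MRS = q_2'/q_1' = p_1/p_2.
Substituting into the budget: q_1* = 6 + 0.5·(I − 6·p_1 − 15·p_2)/p_1, and q_2* = 15 + 0.5·(…)/p_2.
Discretionary income = 120 − 6·5 − 15·4 = 30; q_1* = 6 + 0.5·30/5 = 9.

q_1* = 9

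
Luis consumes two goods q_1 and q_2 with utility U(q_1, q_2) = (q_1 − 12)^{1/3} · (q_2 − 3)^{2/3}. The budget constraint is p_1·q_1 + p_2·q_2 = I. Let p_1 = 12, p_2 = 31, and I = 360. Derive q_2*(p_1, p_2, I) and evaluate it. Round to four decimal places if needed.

Discretionary income = 360 − 12·12 − 3·31 = 123; q_2* = 3 + 2/3·123/31 = 5.6452.

q_2* = 5.6452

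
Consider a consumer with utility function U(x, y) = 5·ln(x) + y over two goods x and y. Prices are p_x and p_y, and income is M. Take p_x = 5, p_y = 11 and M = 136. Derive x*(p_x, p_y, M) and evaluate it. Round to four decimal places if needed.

x* = 11

MU_x = 5/x, MU_y = 1. Tangency: 5/x = p_x/p_y.
So x*(p_x,p_y) = 5·p_y/p_x, independent of income; and y* = (M − 5·p_y)/p_y.
At the given prices: x* = 5·11/5 = 11.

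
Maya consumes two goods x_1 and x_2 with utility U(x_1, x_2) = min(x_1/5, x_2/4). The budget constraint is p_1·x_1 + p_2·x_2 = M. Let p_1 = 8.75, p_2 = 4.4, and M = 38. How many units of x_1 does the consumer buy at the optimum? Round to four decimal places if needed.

x_1* = 3.097

Leontief preferences: the optimum is at the kink where x_1/5 = x_2/4, i.e. x_2 = (4/5)·x_1.
Budget: p_1·x_1 + p_2·(4/5)·x_1 = M, so (5·p_1 + 4·p_2)·x_1 = 5·M.
Demand: x_1*(p_1,p_2,M) = 5·M/(5·p_1 + 4·p_2), x_2* = 4·M/(5·p_1 + 4·p_2).
Here 5·8.75 + 4·4.4 = 61.35, giving x_1* = 3.097.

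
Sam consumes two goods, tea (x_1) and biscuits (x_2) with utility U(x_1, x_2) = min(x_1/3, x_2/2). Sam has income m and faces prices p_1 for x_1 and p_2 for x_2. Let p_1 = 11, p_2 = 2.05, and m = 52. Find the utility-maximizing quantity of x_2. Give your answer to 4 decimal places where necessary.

x_2* = 2.8032

With perfect complements, no substitution: consume in ratio x_1:x_2 = 3:2.
Budget: p_1·x_1 + p_2·(2/3)·x_1 = m, so (3·p_1 + 2·p_2)·x_1 = 3·m.
Demand: x_1*(p_1,p_2,m) = 3·m/(3·p_1 + 2·p_2), x_2* = 2·m/(3·p_1 + 2·p_2).
Here 3·11 + 2·2.05 = 37.1, giving x_2* = 2.8032.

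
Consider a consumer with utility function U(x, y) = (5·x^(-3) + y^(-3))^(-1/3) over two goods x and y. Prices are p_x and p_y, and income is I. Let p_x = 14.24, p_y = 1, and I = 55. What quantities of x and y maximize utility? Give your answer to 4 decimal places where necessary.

x* = 3.5395, y* = 4.598

With the ratio pinned down, the budget gives x* = I/(p_x + p_y·(y/x)) and y* = (y/x)·x*.
Numerically y/x = 1.299077, so x* = 55/(14.24 + 1·1.299077) = 3.5395 and y* = 1.299077·3.5395 = 4.598.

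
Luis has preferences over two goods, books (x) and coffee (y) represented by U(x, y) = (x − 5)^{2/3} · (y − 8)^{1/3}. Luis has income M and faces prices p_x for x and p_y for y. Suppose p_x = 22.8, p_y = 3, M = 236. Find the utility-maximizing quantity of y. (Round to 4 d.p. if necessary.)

MRS = 2·(y−8)/(x−5). Tangency with p_x/p_y gives y−8 = (1/2)·(p_x/p_y)·(x−5).
After buying the subsistence bundle (5, 8), a share 2/3 of the remaining income goes to x: x* = 5 + 2/3·(M − 5p_x − 8p_y)/p_x.
Discretionary income = 236 − 5·22.8 − 8·3 = 98; y* = 8 + 1/3·98/3 = 18.8889.

y* = 18.8889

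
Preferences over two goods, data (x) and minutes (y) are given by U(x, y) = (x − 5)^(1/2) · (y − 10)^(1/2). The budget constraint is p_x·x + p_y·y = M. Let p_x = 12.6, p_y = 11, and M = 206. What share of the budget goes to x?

share on x = 0.3859

Let x' = x−5, y' = y−10. MRS = y'/x' = p_x/p_y.
After buying the subsistence bundle (5, 10), a share 0.5 of the remaining income goes to x: x* = 5 + 0.5·(M − 5p_x − 10p_y)/p_x.
Discretionary income = 206 − 5·12.6 − 10·11 = 33; x* = 5 + 0.5·33/12.6 = 6.3095; y* = 10 + 0.5·33/11 = 11.5.
Expenditure on x: 12.6·6.3095 = 79.5; share = 0.3859.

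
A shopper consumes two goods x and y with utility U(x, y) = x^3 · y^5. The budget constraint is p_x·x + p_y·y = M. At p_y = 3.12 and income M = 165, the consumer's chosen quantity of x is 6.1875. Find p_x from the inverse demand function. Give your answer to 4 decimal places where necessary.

p_x = 10

MU_x/MU_y = (3·y)/(5·x); tangency sets this equal to p_x/p_y.
So 3·p_y·y = 5·p_x·x; combined with the budget, a share 0.375 of income goes to x.
Demand: x*(p_x,p_y,M) = 0.375·M/p_x and y* = 0.625·M/p_y.
Set x* = 6.1875 in the demand function and solve for p_x: p_x = 10.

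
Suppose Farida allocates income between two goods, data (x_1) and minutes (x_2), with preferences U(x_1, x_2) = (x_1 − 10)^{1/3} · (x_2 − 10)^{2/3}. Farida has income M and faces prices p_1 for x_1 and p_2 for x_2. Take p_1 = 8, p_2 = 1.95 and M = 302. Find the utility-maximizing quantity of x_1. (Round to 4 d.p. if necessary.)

This is Cobb-Douglas in (x_1−10, x_2−10): tangency gives 1/3·p_2·(x_2−10) = 2/3·p_1·(x_1−10).
After buying the subsistence bundle (10, 10), a share 1/3 of the remaining income goes to x_1: x_1* = 10 + 1/3·(M − 10p_1 − 10p_2)/p_1.
Discretionary income = 302 − 10·8 − 10·1.95 = 202.5; x_1* = 10 + 1/3·202.5/8 = 18.4375.

x_1* = 18.4375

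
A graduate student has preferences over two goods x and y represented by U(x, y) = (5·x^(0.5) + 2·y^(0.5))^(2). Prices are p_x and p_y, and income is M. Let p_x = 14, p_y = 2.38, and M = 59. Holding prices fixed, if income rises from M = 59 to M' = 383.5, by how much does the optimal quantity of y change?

MRS = MU_x/MU_y = (5/2)·(y/x)^(0.5). Set equal to p_x/p_y.
Hence y/x = ((2/5)·p_x/p_y)^(1/(0.5)), i.e. raised to the 2 power.
Substitute y = (y/x)·x into the budget: x* = M/(p_x + p_y·(y/x)).
Numerically y/x = 5.536332, so x* = 59/(14 + 2.38·5.536332) = 2.171 and y* = 5.536332·2.171 = 12.0194.
At M' = 383.5: y* = 78.1258. Change: 78.1258 − 12.0194 = 66.1064.

Δy* = 66.1064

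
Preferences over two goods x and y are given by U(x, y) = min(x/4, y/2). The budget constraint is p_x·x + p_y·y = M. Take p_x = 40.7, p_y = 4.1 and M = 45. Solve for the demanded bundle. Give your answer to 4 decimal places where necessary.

With perfect complements, no substitution: consume in ratio x:y = 4:2.
Budget: p_x·x + p_y·(1/2)·x = M, so (4·p_x + 2·p_y)·x = 4·M.
Demand: x*(p_x,p_y,M) = 4·M/(4·p_x + 2·p_y), y* = 2·M/(4·p_x + 2·p_y).
Here 4·40.7 + 2·4.1 = 171, giving x* = 1.0526 and y* = 0.5263.

x* = 1.0526, y* = 0.5263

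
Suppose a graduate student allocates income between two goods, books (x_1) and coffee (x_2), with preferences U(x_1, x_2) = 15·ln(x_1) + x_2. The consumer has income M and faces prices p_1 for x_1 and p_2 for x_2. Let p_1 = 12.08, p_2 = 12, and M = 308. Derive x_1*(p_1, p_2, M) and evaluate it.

x_1* = 14.9007

Set MRS = p_1/p_2: (15/x_1)/1 = p_1/p_2.
So x_1*(p_1,p_2) = 15·p_2/p_1, independent of income; and x_2* = (M − 15·p_2)/p_2.
At the given prices: x_1* = 15·12/12.08 = 14.9007.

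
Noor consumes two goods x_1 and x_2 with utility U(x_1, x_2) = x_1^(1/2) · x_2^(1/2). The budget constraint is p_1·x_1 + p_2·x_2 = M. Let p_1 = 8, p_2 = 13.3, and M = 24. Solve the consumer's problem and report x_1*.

Tangency: MRS = x_2/x_1 = p_1/p_2.
Rearranging, p_2·x_2 = p_1·x_1. Substituting into the budget gives p_1·x_1·(1 + 1) = M.
Demand: x_1*(p_1,p_2,M) = 0.5·M/p_1 and x_2* = 0.5·M/p_2.
At p_1=8, p_2=13.3, M=24: x_1* = 0.5·24/8 = 1.5.

x_1* = 1.5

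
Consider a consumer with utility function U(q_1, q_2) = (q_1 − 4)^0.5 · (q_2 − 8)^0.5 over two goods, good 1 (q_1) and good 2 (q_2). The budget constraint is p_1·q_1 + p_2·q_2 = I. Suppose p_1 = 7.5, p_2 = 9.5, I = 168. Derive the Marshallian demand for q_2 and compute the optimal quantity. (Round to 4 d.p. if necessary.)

q_2* = 11.2632

Let q_1' = q_1−4, q_2' = q_2−8. MRS = q_2'/q_1' = p_1/p_2.
After buying the subsistence bundle (4, 8), a share 0.5 of the remaining income goes to q_1: q_1* = 4 + 0.5·(I − 4p_1 − 8p_2)/p_1.
Discretionary income = 168 − 4·7.5 − 8·9.5 = 62; q_2* = 8 + 0.5·62/9.5 = 11.2632.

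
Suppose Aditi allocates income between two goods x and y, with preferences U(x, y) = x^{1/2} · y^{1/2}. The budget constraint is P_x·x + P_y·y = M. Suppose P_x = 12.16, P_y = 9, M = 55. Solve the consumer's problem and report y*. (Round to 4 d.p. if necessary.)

MU_x/MU_y = (0.5·y)/(0.5·x); tangency sets this equal to P_x/P_y.
So 0.5·P_y·y = 0.5·P_x·x; combined with the budget, a share 0.5 of income goes to x.
Demand: x*(P_x,P_y,M) = 0.5·M/P_x and y* = 0.5·M/P_y.
At P_x=12.16, P_y=9, M=55: y* = 0.5·55/9 = 3.0556.

y* = 3.0556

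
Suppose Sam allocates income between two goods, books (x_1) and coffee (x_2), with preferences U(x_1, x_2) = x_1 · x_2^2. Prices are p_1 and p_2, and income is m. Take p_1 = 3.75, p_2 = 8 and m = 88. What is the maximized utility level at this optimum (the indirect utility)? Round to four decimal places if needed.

The MRS is (1/2)·x_2/x_1. Set MRS = p_1/p_2.
So p_2·x_2 = 2·p_1·x_1; combined with the budget, a share 1/3 of income goes to x_1.
Demand: x_1*(p_1,p_2,m) = 1/3·m/p_1 and x_2* = 2/3·m/p_2.
At p_1=3.75, p_2=8, m=88: x_1* = 1/3·88/3.75 = 7.8222, x_2* = 7.3333.
Utility at the optimum: U(7.8222, 7.3333) = 420.6617.

V = 420.6617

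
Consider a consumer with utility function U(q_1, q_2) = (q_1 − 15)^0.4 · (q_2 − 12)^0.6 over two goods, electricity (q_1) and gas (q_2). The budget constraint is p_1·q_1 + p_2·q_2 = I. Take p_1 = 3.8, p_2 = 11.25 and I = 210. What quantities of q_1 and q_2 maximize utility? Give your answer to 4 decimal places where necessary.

q_1* = 16.8947, q_2* = 12.96

Let q_1' = q_1−15, q_2' = q_2−12. MRS = (2/3)·q_2'/q_1' = p_1/p_2.
After buying the subsistence bundle (15, 12), a share 0.4 of the remaining income goes to q_1: q_1* = 15 + 0.4·(I − 15p_1 − 12p_2)/p_1.
Discretionary income = 210 − 15·3.8 − 12·11.25 = 18; q_1* = 15 + 0.4·18/3.8 = 16.8947; q_2* = 12 + 0.6·18/11.25 = 12.96.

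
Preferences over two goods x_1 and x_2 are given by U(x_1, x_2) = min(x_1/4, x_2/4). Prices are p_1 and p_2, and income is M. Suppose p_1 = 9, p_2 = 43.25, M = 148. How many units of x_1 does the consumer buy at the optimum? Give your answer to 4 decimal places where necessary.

x_1* = 2.8325

Here 4·9 + 4·43.25 = 209, giving x_1* = 2.8325.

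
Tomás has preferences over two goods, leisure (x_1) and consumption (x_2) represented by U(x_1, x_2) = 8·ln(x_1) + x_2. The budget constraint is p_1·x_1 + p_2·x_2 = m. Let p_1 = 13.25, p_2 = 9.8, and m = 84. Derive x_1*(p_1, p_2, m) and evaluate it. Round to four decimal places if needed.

x_1* = 5.917

At the given prices: x_1* = 8·9.8/13.25 = 5.917.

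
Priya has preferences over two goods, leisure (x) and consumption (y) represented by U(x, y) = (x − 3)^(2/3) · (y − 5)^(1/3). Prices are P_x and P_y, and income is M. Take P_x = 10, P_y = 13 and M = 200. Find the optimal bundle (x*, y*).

x* = 10, y* = 7.6923

Let x' = x−3, y' = y−5. MRS = 2·y'/x' = P_x/P_y.
After buying the subsistence bundle (3, 5), a share 2/3 of the remaining income goes to x: x* = 3 + 2/3·(M − 3P_x − 5P_y)/P_x.
Discretionary income = 200 − 3·10 − 5·13 = 105; x* = 3 + 2/3·105/10 = 10; y* = 5 + 1/3·105/13 = 7.6923.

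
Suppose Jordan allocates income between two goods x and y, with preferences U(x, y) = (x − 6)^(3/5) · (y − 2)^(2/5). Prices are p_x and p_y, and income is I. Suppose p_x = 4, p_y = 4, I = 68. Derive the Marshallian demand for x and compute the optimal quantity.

Discretionary income = 68 − 6·4 − 2·4 = 36; x* = 6 + 0.6·36/4 = 11.4.

x* = 11.4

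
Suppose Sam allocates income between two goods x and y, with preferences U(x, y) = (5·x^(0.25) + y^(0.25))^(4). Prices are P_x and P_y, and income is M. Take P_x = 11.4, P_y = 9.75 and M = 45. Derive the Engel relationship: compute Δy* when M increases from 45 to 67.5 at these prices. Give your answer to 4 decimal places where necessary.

Δy* = 0.2532

From the CES first-order condition, 5·(y/x)^(0.75) = P_x/P_y.
Hence y/x = ((1/5)·P_x/P_y)^(1/(0.75)), i.e. raised to the 4/3 power.
With the ratio pinned down, the budget gives x* = M/(P_x + P_y·(y/x)) and y* = (y/x)·x*.
Numerically y/x = 0.14407, so x* = 45/(11.4 + 9.75·0.14407) = 3.5143 and y* = 0.14407·3.5143 = 0.5063.
At M' = 67.5: y* = 0.7595. Change: 0.7595 − 0.5063 = 0.2532.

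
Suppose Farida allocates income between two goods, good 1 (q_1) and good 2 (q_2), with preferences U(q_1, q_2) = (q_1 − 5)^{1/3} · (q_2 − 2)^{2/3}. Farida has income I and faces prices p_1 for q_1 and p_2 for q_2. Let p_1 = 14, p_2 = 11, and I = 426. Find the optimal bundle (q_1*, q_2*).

MRS = (1/2)·(q_2−2)/(q_1−5). Tangency with p_1/p_2 gives q_2−2 = 2·(p_1/p_2)·(q_1−5).
Substituting into the budget: q_1* = 5 + 1/3·(I − 5·p_1 − 2·p_2)/p_1, and q_2* = 2 + 2/3·(…)/p_2.
Discretionary income = 426 − 5·14 − 2·11 = 334; q_1* = 5 + 1/3·334/14 = 12.9524; q_2* = 2 + 2/3·334/11 = 22.2424.

q_1* = 12.9524, q_2* = 22.2424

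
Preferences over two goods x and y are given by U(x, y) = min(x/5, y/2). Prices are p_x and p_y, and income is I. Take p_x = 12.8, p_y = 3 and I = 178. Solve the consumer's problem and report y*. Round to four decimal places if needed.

y* = 5.0857

Leontief preferences: the optimum is at the kink where x/5 = y/2, i.e. y = (2/5)·x.
Budget: p_x·x + p_y·(2/5)·x = I, so (5·p_x + 2·p_y)·x = 5·I.
Demand: x*(p_x,p_y,I) = 5·I/(5·p_x + 2·p_y), y* = 2·I/(5·p_x + 2·p_y).
Here 5·12.8 + 2·3 = 70, giving y* = 5.0857.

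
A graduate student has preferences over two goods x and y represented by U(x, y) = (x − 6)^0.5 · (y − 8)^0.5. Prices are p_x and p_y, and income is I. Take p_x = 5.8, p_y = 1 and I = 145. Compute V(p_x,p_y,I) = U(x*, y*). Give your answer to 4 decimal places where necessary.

V = 21.2181

Let x' = x−6, y' = y−8. MRS = y'/x' = p_x/p_y.
After buying the subsistence bundle (6, 8), a share 0.5 of the remaining income goes to x: x* = 6 + 0.5·(I − 6p_x − 8p_y)/p_x.
Discretionary income = 145 − 6·5.8 − 8·1 = 102.2; x* = 6 + 0.5·102.2/5.8 = 14.8103; y* = 8 + 0.5·102.2/1 = 59.1.
Utility at the optimum: U(14.8103, 59.1) = 21.2181.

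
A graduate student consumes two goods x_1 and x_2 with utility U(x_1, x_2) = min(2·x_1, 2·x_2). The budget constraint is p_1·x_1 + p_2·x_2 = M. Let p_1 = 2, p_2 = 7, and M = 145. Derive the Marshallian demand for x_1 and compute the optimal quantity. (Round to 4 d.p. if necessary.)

x_1* = 16.1111

Leontief preferences: the optimum is at the kink where x_1/2 = x_2/2, i.e. x_2 = x_1.
Budget: p_1·x_1 + p_2·x_1 = M, so (2·p_1 + 2·p_2)·x_1 = 2·M.
Demand: x_1*(p_1,p_2,M) = 2·M/(2·p_1 + 2·p_2), x_2* = 2·M/(2·p_1 + 2·p_2).
Here 2·2 + 2·7 = 18, giving x_1* = 16.1111.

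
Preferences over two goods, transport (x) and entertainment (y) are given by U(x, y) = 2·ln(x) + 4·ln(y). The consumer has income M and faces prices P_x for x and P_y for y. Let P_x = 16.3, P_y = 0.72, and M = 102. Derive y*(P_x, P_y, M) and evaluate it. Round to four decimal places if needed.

y* = 94.4444

MU_x/MU_y = (2·y)/(4·x); tangency sets this equal to P_x/P_y.
Rearranging, P_y·y = 2·P_x·x. Substituting into the budget gives P_x·x·(1 + 2) = M.
Demand: x*(P_x,P_y,M) = 1/3·M/P_x and y* = 2/3·M/P_y.
At P_x=16.3, P_y=0.72, M=102: y* = 2/3·102/0.72 = 94.4444.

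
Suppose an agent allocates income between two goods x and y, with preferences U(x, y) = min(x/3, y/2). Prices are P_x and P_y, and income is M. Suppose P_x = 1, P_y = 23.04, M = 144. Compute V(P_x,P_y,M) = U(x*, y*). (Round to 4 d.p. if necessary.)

V = 2.934

Leontief preferences: the optimum is at the kink where x/3 = y/2, i.e. y = (2/3)·x.
Budget: P_x·x + P_y·(2/3)·x = M, so (3·P_x + 2·P_y)·x = 3·M.
Demand: x*(P_x,P_y,M) = 3·M/(3·P_x + 2·P_y), y* = 2·M/(3·P_x + 2·P_y).
Here 3·1 + 2·23.04 = 49.08, giving x* = 8.802 and y* = 5.868.
Utility at the optimum: U(8.802, 5.868) = 2.934.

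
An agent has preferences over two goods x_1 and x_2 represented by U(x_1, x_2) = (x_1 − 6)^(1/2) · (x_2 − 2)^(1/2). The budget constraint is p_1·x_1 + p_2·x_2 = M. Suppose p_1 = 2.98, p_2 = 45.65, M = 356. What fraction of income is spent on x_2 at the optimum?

Discretionary income = 356 − 6·2.98 − 2·45.65 = 246.82; x_1* = 6 + 0.5·246.82/2.98 = 47.4128; x_2* = 2 + 0.5·246.82/45.65 = 4.7034.
Expenditure on x_2: 45.65·4.7034 = 214.71; share = 0.6031.

share on x_2 = 0.6031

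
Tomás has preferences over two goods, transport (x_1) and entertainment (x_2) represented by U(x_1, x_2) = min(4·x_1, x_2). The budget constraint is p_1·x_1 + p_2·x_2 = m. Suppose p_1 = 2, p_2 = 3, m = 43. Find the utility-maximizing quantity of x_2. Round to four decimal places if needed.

x_2* = 12.2857

Leontief preferences: the optimum is at the kink where x_1/1 = x_2/4, i.e. x_2 = 4·x_1.
Budget: p_1·x_1 + p_2·4·x_1 = m, so (p_1 + 4·p_2)·x_1 = m.
Demand: x_1*(p_1,p_2,m) = m/(p_1 + 4·p_2), x_2* = 4·m/(p_1 + 4·p_2).
Here 2 + 4·3 = 14, giving x_2* = 12.2857.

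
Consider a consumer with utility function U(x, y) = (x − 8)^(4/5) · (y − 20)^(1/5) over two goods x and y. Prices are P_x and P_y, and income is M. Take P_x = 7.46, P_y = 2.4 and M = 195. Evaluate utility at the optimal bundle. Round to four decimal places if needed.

V = 8.9035

This is Cobb-Douglas in (x−8, y−20): tangency gives 0.8·P_y·(y−20) = 0.2·P_x·(x−8).
Substituting into the budget: x* = 8 + 0.8·(M − 8·P_x − 20·P_y)/P_x, and y* = 20 + 0.2·(…)/P_y.
Discretionary income = 195 − 8·7.46 − 20·2.4 = 87.32; x* = 8 + 0.8·87.32/7.46 = 17.3641; y* = 20 + 0.2·87.32/2.4 = 27.2767.
Utility at the optimum: U(17.3641, 27.2767) = 8.9035.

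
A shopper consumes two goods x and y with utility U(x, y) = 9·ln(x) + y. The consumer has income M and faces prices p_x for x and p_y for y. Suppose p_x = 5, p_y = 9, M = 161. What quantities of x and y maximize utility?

MU_x = 9/x, MU_y = 1. Tangency: 9/x = p_x/p_y.
So x*(p_x,p_y) = 9·p_y/p_x, independent of income; and y* = (M − 9·p_y)/p_y.
At the given prices: x* = 9·9/5 = 16.2, and y* = 8.8889.

x* = 16.2, y* = 8.8889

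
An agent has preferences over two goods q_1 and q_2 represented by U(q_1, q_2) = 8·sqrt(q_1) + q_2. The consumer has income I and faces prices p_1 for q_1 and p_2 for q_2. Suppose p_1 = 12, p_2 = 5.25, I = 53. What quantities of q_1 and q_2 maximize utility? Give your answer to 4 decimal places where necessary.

q_1* = 3.0625, q_2* = 3.0952

Utility is quasi-linear in q_2; the FOC for q_1 is 4/√q_1 = p_1/p_2.
Solve: √q_1 = 4·p_2/p_1, so q_1*(p_1,p_2) = (4·p_2/p_1)², and q_2* = (I − p_1·q_1*)/p_2.
Plugging in: q_1* = (4·5.25/12)² = 3.0625, q_2* = 3.0952.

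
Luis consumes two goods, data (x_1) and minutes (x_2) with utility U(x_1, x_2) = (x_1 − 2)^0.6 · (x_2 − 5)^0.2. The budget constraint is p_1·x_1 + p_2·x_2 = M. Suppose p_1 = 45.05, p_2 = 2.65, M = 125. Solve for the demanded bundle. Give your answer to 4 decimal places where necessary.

MRS = 3·(x_2−5)/(x_1−2). Tangency with p_1/p_2 gives x_2−5 = (1/3)·(p_1/p_2)·(x_1−2).
Substituting into the budget: x_1* = 2 + 0.75·(M − 2·p_1 − 5·p_2)/p_1, and x_2* = 5 + 0.25·(…)/p_2.
Discretionary income = 125 − 2·45.05 − 5·2.65 = 21.65; x_1* = 2 + 0.75·21.65/45.05 = 2.3604; x_2* = 5 + 0.25·21.65/2.65 = 7.0425.

x_1* = 2.3604, x_2* = 7.0425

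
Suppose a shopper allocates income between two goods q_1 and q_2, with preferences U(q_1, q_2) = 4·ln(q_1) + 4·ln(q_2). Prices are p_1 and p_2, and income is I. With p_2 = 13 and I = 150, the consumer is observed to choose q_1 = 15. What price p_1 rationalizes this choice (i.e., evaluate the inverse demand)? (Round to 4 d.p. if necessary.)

Tangency: MRS = q_2/q_1 = p_1/p_2.
So 4·p_2·q_2 = 4·p_1·q_1; combined with the budget, a share 0.5 of income goes to q_1.
Demand: q_1*(p_1,p_2,I) = 0.5·I/p_1 and q_2* = 0.5·I/p_2.
Set q_1* = 15 in the demand function and solve for p_1: p_1 = 5.

p_1 = 5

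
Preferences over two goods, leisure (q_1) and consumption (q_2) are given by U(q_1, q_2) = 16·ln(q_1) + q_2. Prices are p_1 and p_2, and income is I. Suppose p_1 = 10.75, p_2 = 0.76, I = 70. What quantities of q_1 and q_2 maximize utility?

Set MRS = p_1/p_2: (16/q_1)/1 = p_1/p_2.
So q_1*(p_1,p_2) = 16·p_2/p_1, independent of income; and q_2* = (I − 16·p_2)/p_2.
At the given prices: q_1* = 16·0.76/10.75 = 1.1312, and q_2* = 76.1053.

q_1* = 1.1312, q_2* = 76.1053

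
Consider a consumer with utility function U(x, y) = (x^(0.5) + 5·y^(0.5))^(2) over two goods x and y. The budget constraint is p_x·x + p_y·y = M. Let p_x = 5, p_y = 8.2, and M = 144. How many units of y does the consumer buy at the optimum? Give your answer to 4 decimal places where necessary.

y* = 16.4799

Numerically y/x = 9.295062, so x* = 144/(5 + 8.2·9.295062) = 1.773 and y* = 9.295062·1.773 = 16.4799.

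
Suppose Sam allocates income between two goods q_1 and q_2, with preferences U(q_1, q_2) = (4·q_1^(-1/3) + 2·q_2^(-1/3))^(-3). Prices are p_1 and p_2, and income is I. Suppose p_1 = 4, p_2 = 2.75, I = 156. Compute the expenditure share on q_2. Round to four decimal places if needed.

share on q_2 = 0.3513

MRS = MU_q_1/MU_q_2 = 2·(q_2/q_1)^(4/3). Set equal to p_1/p_2.
Hence q_2/q_1 = ((1/2)·p_1/p_2)^(1/(4/3)), i.e. raised to the 0.75 power.
With the ratio pinned down, the budget gives q_1* = I/(p_1 + p_2·(q_2/q_1)) and q_2* = (q_2/q_1)·q_1*.
Numerically q_2/q_1 = 0.787541, so q_1* = 156/(4 + 2.75·0.787541) = 25.3011 and q_2* = 0.787541·25.3011 = 19.9257.
Expenditure on q_2: 2.75·19.9257 = 54.7955; share = 0.3513.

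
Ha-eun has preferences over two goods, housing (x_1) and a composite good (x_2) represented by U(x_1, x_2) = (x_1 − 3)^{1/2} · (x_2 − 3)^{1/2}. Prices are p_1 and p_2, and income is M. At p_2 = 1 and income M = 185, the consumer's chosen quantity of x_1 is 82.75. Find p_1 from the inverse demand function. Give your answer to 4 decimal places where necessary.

p_1 = 1.12

MRS = (x_2−3)/(x_1−3). Tangency with p_1/p_2 gives x_2−3 = (p_1/p_2)·(x_1−3).
After buying the subsistence bundle (3, 3), a share 0.5 of the remaining income goes to x_1: x_1* = 3 + 0.5·(M − 3p_1 − 3p_2)/p_1.
Set x_1* = 82.75 in the demand function and solve for p_1: p_1 = 1.12.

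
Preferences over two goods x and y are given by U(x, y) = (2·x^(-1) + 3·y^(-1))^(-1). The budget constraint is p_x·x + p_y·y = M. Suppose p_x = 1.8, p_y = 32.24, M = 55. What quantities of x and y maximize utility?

From the CES first-order condition, (2/3)·(y/x)^(2) = p_x/p_y.
Hence y/x = ((3/2)·p_x/p_y)^(1/(2)), i.e. raised to the 0.5 power.
Substitute y = (y/x)·x into the budget: x* = M/(p_x + p_y·(y/x)).
Numerically y/x = 0.289391, so x* = 55/(1.8 + 32.24·0.289391) = 4.9416 and y* = 0.289391·4.9416 = 1.4301.

x* = 4.9416, y* = 1.4301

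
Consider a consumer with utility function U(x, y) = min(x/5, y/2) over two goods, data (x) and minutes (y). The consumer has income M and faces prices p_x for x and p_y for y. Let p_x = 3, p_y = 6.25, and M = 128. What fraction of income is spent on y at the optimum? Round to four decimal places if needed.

Leontief preferences: the optimum is at the kink where x/5 = y/2, i.e. y = (2/5)·x.
Budget: p_x·x + p_y·(2/5)·x = M, so (5·p_x + 2·p_y)·x = 5·M.
Demand: x*(p_x,p_y,M) = 5·M/(5·p_x + 2·p_y), y* = 2·M/(5·p_x + 2·p_y).
Here 5·3 + 2·6.25 = 27.5, giving x* = 23.2727 and y* = 9.3091.
Expenditure on y: 6.25·9.3091 = 58.1818; share = 0.4545.

share on y = 0.4545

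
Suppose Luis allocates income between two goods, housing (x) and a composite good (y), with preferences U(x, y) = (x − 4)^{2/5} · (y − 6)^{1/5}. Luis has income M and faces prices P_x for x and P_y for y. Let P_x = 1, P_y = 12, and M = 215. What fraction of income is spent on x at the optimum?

share on x = 0.4496

This is Cobb-Douglas in (x−4, y−6): tangency gives 0.4·P_y·(y−6) = 0.2·P_x·(x−4).
Substituting into the budget: x* = 4 + 2/3·(M − 4·P_x − 6·P_y)/P_x, and y* = 6 + 1/3·(…)/P_y.
Discretionary income = 215 − 4·1 − 6·12 = 139; x* = 4 + 2/3·139/1 = 96.6667; y* = 6 + 1/3·139/12 = 9.8611.
Expenditure on x: 1·96.6667 = 96.6667; share = 0.4496.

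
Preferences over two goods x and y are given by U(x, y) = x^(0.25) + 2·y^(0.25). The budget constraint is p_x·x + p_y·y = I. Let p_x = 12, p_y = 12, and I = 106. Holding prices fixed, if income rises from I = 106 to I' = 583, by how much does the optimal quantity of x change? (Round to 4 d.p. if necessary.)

Δx* = 11.2931

MU_x ∝ x^(-0.75), MU_y ∝ 2·y^(-0.75), so MRS = (1/2)·(y/x)^(0.75) = p_x/p_y.
Hence y/x = (2·p_x/p_y)^(1/(0.75)), i.e. raised to the 4/3 power.
With the ratio pinned down, the budget gives x* = I/(p_x + p_y·(y/x)) and y* = (y/x)·x*.
Numerically y/x = 2.519842, so x* = 106/(12 + 12·2.519842) = 2.5096.
At I' = 583: x* = 13.8027. Change: 13.8027 − 2.5096 = 11.2931.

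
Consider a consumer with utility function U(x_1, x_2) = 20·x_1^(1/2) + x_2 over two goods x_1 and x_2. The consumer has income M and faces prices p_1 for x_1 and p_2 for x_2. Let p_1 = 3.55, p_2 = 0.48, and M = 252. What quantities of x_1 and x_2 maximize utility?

x_1* = 1.8282, x_2* = 511.4789

Plugging in: x_1* = (10·0.48/3.55)² = 1.8282, x_2* = 511.4789.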